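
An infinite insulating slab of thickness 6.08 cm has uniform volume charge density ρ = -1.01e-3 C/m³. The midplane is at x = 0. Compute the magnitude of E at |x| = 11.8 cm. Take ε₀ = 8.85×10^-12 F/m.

The point |x| = 11.8 cm lies outside the slab (half-thickness 0.0304 m). A symmetric pillbox spanning the full slab encloses Q_enc = ρ·d·A.
Flux = 2EA ⇒ E = |ρ|d/(2ε₀), independent of distance outside.
E = (1.01e-3)(0.0608)/(2·8.85×10^-12) = 3.47×10^6 N/C.

E ≈ 3.47×10^6 V/m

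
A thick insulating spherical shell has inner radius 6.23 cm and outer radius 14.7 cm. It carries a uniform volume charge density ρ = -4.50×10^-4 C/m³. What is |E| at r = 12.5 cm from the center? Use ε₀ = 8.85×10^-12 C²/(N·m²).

|E| = 1.86×10^6 N/C

Use a concentric Gaussian sphere at r = 12.5 cm (within the shell material, 6.23 cm < r < 14.7 cm).
Enclosed charge is the volume from a to r: Q_enc = (4π/3)ρ(r³ − a³) = -3.226×10^-6 C.
By Gauss's law, ∮E·dA = E·4πr² = Q_enc/ε₀.
E = |Q_enc|/(4πε₀r²) = (3.226×10^-6)/(4π·8.85×10^-12·(0.125)²) = 1.86×10^6 N/C.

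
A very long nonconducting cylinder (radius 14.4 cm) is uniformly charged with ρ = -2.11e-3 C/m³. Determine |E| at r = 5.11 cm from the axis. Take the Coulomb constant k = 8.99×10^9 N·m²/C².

E ≈ 6.09e6 N/C

Take a coaxial cylindrical Gaussian surface of radius r = 5.11 cm and length L (r < R).
Charge inside radius r per length L is ρ·πr²·L, so λ_enc = ρπr² = -1.731×10^-5 C/m.
Applying ∮E·dA = Q_enc/ε₀ with the end caps contributing no flux:
E = 2k|λ_enc|/r = 2(8.99×10^9)(1.731×10^-5)/(0.0511) = 6.09×10^6 N/C.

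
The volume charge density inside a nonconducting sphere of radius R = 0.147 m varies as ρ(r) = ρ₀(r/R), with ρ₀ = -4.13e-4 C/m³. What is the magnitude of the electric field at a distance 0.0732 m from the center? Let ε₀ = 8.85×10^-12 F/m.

Take a concentric spherical Gaussian surface of radius r = 0.0732 m (r < R).
Integrate the density: Q_enc = 4π ∫₀^r ρ₀(r'/R)^1 r'² dr' = 4πρ₀ r^4/(4·R) = -2.534e-7 C.
Since E is radial and uniform over the Gaussian sphere, Φ = E·4πr² = Q_enc/ε₀.
E = |Q_enc|/(4πε₀r²) = (2.534×10^-7)/(4π·8.85×10^-12·(0.0732)²) = 4.25×10^5 N/C.

E ≈ 4.25e5 V/m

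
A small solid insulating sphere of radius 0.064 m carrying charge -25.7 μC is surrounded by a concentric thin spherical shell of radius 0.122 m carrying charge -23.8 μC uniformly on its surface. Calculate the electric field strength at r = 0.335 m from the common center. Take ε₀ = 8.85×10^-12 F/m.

By spherical symmetry E is radial; choose a Gaussian sphere of radius r = 0.335 m (r > 0.122 m, enclosing both).
Q_enc = (-25.7 μC) + (-23.8 μC) = -4.95×10^-5 C.
By Gauss's law, ∮E·dA = E·4πr² = Q_enc/ε₀.
E = |Q_enc|/(4πε₀r²) = (4.95e-5)/(4π·8.85×10^-12·(0.335)²) = 3.97×10^6 N/C.

|E| ≈ 3.97e6 N/C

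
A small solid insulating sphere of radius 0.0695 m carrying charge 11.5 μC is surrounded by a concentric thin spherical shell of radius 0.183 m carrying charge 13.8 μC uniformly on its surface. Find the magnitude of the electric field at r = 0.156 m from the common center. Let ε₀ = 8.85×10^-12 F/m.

Symmetry ⇒ E = E(r) r̂. Gaussian sphere of radius r = 0.156 m (between the bodies, 0.0695 m < r < 0.183 m).
Only the inner charge is enclosed; the outer shell contributes nothing inside itself. Q_enc = 11.5 μC = 1.15×10^-5 C.
Gauss's law: E·4πr² = Q_enc/ε₀.
E = |Q_enc|/(4πε₀r²) = (1.15×10^-5)/(4π·8.85×10^-12·(0.156)²) = 4.25×10^6 N/C.

4.25×10^6 V/m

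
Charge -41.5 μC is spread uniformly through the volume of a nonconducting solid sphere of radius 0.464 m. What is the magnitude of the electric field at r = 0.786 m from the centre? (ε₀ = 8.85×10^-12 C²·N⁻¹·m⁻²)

|E| = 6.04e5 N/C

By spherical symmetry E is radial; choose a Gaussian sphere of radius r = 0.786 m (r > R, so the entire charge is enclosed).
Q_enc = -41.5 μC = -4.15e-5 C.
By Gauss's law, ∮E·dA = E·4πr² = Q_enc/ε₀.
E = |Q_enc|/(4πε₀r²) = (4.15×10^-5)/(4π·8.85×10^-12·(0.786)²) = 6.04×10^5 N/C.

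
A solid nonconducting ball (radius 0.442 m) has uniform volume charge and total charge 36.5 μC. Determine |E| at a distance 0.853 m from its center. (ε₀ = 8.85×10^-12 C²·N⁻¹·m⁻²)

E ≈ 4.51×10^5 V/m

Symmetry ⇒ E = E(r) r̂. Gaussian sphere of radius r = 0.853 m (r > R, so the entire charge is enclosed).
Q_enc = 36.5 μC = 3.65×10^-5 C.
Since E is radial and uniform over the Gaussian sphere, Φ = E·4πr² = Q_enc/ε₀.
E = |Q_enc|/(4πε₀r²) = (3.65×10^-5)/(4π·8.85×10^-12·(0.853)²) = 4.51e5 N/C.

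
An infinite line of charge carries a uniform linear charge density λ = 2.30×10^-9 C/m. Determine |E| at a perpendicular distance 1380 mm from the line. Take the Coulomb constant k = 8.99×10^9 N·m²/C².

Coaxial Gaussian cylinder, radius r = 1380 mm, length L.
Q_enc = λL, so λ_enc = 2.30×10^-9 C/m.
By Gauss's law (flux through the curved wall only), E·2πrL = λ_enc L/ε₀.
E = 2k|λ_enc|/r = 2(8.99×10^9)(2.30e-9)/(1.38) = 30 N/C.

30 N/C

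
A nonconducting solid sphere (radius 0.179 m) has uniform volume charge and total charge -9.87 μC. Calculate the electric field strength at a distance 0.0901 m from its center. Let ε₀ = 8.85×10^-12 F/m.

|E| = 1.39×10^6 N/C

By spherical symmetry E is radial; choose a Gaussian sphere of radius r = 0.0901 m (r < R).
Only the charge within r is enclosed: Q_enc = Q·(r/R)³ = (-9.87 μC)·(0.0901 m/0.179 m)³ = -1.259e-6 C.
Since E is radial and uniform over the Gaussian sphere, Φ = E·4πr² = Q_enc/ε₀.
E = |Q_enc|/(4πε₀r²) = (1.259×10^-6)/(4π·8.85×10^-12·(0.0901)²) = 1.39e6 N/C.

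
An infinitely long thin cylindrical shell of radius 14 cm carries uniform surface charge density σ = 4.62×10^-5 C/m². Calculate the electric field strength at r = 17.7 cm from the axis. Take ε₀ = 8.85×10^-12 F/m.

Coaxial Gaussian cylinder, radius r = 17.7 cm, length L (r > 14 cm).
The whole shell is enclosed: λ_enc = σ·2πR = (4.62×10^-5)·2π·(0.14) = 4.064×10^-5 C/m.
Since E is radial and uniform over the curved surface, Φ = E·2πrL = Q_enc/ε₀ = λ_enc L/ε₀.
E = |λ_enc|/(2πε₀r) = (4.064×10^-5)/(2π·8.85×10^-12·0.177) = 4.13×10^6 N/C.

|E| ≈ 4.13×10^6 N/C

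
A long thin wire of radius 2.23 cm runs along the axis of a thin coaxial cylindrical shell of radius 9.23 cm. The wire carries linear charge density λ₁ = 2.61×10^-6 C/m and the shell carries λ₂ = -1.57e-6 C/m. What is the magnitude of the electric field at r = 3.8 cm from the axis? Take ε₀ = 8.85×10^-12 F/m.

|E| ≈ 1.24e6 V/m

By cylindrical symmetry E is radial; use a coaxial Gaussian cylinder of radius 3.8 cm and length L (between the conductors, 2.23 cm < r < 9.23 cm).
The shell at 9.23 cm lies outside the Gaussian surface, so λ_enc = λ₁ = 2.61×10^-6 C/m.
Applying ∮E·dA = Q_enc/ε₀ with the end caps contributing no flux:
E = |λ_enc|/(2πε₀r) = (2.61×10^-6)/(2π·8.85×10^-12·0.038) = 1.24e6 N/C.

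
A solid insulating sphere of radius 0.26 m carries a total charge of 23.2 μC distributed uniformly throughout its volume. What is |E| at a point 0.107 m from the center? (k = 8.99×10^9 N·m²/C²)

Symmetry ⇒ E = E(r) r̂. Gaussian sphere of radius r = 0.107 m (r < R).
For a uniform sphere the enclosed fraction is (r/R)³, so Q_enc = (23.2 μC)(0.107/0.26)³ = 1.617×10^-6 C.
Gauss's law: E·4πr² = Q_enc/ε₀.
E = k|Q_enc|/r² = (8.99×10^9)(1.617e-6)/(0.107)² = 1.27×10^6 N/C.

1.27e6 V/m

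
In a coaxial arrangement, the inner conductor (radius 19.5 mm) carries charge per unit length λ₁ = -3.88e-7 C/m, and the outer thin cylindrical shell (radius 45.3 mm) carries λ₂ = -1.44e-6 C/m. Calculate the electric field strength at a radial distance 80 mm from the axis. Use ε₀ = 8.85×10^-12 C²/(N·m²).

Take a coaxial cylindrical Gaussian surface of radius r = 80 mm and length L (r > 45.3 mm, enclosing both).
λ_enc = λ₁ + λ₂ = (-3.88×10^-7) + (-1.44×10^-6) = -1.828×10^-6 C/m.
Gauss's law: E·2πrL = λ_enc L/ε₀.
E = |λ_enc|/(2πε₀r) = (1.828×10^-6)/(2π·8.85×10^-12·0.08) = 4.11e5 N/C.

|E| = 4.11e5 N/C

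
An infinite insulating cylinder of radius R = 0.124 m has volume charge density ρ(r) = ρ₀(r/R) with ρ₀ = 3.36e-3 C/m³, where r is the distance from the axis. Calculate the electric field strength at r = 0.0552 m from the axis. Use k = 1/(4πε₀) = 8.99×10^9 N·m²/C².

E ≈ 3.11×10^6 N/C

By cylindrical symmetry E is radial; use a coaxial Gaussian cylinder of radius 0.0552 m and length L (r < R).
λ_enc = ∫₀^r ρ(r')·2πr' dr' = (2πρ₀/R)·r^3/3 = 9.545×10^-6 C/m.
Gauss's law: E·2πrL = λ_enc L/ε₀.
E = 2k|λ_enc|/r = 2(8.99×10^9)(9.545×10^-6)/(0.0552) = 3.11e6 N/C.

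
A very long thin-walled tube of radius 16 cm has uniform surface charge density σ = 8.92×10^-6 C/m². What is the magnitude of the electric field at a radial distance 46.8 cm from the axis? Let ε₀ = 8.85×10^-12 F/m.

By cylindrical symmetry E is radial; use a coaxial Gaussian cylinder of radius 46.8 cm and length L (r > 16 cm).
The whole shell is enclosed: λ_enc = σ·2πR = (8.92×10^-6)·2π·(0.16) = 8.967e-6 C/m.
Since E is radial and uniform over the curved surface, Φ = E·2πrL = Q_enc/ε₀ = λ_enc L/ε₀.
E = |λ_enc|/(2πε₀r) = (8.967×10^-6)/(2π·8.85×10^-12·0.468) = 3.45e5 N/C.

E = 3.45×10^5 V/m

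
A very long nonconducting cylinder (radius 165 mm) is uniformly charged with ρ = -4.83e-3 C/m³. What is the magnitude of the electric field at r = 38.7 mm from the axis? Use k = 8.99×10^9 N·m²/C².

Choose a coaxial cylinder of radius r = 38.7 mm (arbitrary length L) as the Gaussian surface (r < R).
Enclosed charge per unit length: λ_enc = ρ·πr² = (-4.83×10^-3)π(0.0387)² = -2.273×10^-5 C/m.
Applying ∮E·dA = Q_enc/ε₀ with the end caps contributing no flux:
E = 2k|λ_enc|/r = 2(8.99×10^9)(2.273×10^-5)/(0.0387) = 1.06e7 N/C.

|E| ≈ 1.06×10^7 V/m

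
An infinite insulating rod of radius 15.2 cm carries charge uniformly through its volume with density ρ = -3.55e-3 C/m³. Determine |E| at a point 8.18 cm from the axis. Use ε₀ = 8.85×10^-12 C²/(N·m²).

Choose a coaxial cylinder of radius r = 8.18 cm (arbitrary length L) as the Gaussian surface (r < R).
Enclosed charge per unit length: λ_enc = ρ·πr² = (-3.55e-3)π(0.0818)² = -7.463e-5 C/m.
Since E is radial and uniform over the curved surface, Φ = E·2πrL = Q_enc/ε₀ = λ_enc L/ε₀.
E = |λ_enc|/(2πε₀r) = (7.463×10^-5)/(2π·8.85×10^-12·0.0818) = 1.64×10^7 N/C.

E = 1.64×10^7 N/C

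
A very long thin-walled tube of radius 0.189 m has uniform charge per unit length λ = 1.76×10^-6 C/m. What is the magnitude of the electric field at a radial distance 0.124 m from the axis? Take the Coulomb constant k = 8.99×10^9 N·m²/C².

Take a coaxial cylindrical Gaussian surface of radius r = 0.124 m and length L (r < 0.189 m, inside the shell).
No charge is enclosed, so Gauss's law gives E·2πrL = 0 ⇒ E = 0.

|E| = 0 N/C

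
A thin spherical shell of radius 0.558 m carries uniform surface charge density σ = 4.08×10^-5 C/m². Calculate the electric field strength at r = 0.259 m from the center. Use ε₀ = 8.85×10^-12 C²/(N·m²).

Use a concentric Gaussian sphere at r = 0.259 m (inside the shell, r < 0.558 m).
All the charge is outside the Gaussian surface: Q_enc = 0, hence E = 0 everywhere inside the shell.

E = 0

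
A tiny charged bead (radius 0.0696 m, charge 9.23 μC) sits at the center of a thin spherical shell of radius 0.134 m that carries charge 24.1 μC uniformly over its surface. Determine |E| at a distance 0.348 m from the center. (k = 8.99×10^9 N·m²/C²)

|E| = 2.47×10^6 N/C

By spherical symmetry E is radial; choose a Gaussian sphere of radius r = 0.348 m (r > 0.134 m, enclosing both).
Q_enc = (9.23 μC) + (24.1 μC) = 3.333×10^-5 C.
Applying ∮E·dA = Q_enc/ε₀ with Φ = E(4πr²):
E = k|Q_enc|/r² = (8.99×10^9)(3.333×10^-5)/(0.348)² = 2.47×10^6 N/C.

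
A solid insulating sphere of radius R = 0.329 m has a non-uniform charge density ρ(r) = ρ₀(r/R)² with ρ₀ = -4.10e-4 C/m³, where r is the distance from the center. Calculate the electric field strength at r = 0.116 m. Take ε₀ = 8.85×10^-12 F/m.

E ≈ 1.34×10^5 V/m

Take a concentric spherical Gaussian surface of radius r = 0.116 m (r < R).
Integrate the density: Q_enc = 4π ∫₀^r ρ₀(r'/R)^2 r'² dr' = 4πρ₀ r^5/(5·R²) = -2.00e-7 C.
Applying ∮E·dA = Q_enc/ε₀ with Φ = E(4πr²):
E = |Q_enc|/(4πε₀r²) = (2.00×10^-7)/(4π·8.85×10^-12·(0.116)²) = 1.34e5 N/C.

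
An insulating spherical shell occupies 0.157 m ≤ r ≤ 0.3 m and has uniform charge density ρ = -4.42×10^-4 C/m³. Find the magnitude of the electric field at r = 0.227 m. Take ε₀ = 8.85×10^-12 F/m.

Symmetry ⇒ E = E(r) r̂. Gaussian sphere of radius r = 0.227 m (within the shell material, 0.157 m < r < 0.3 m).
Enclosed charge is the volume from a to r: Q_enc = (4π/3)ρ(r³ − a³) = -1.449e-5 C.
Since E is radial and uniform over the Gaussian sphere, Φ = E·4πr² = Q_enc/ε₀.
E = |Q_enc|/(4πε₀r²) = (1.449×10^-5)/(4π·8.85×10^-12·(0.227)²) = 2.53×10^6 N/C.

E = 2.53e6 N/C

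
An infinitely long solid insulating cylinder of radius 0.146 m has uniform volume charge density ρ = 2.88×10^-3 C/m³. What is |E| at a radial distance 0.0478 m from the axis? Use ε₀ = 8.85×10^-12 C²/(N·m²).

E = 7.78×10^6 N/C

Choose a coaxial cylinder of radius r = 0.0478 m (arbitrary length L) as the Gaussian surface (r < R).
Charge inside radius r per length L is ρ·πr²·L, so λ_enc = ρπr² = 2.067×10^-5 C/m.
By Gauss's law (flux through the curved wall only), E·2πrL = λ_enc L/ε₀.
E = |λ_enc|/(2πε₀r) = (2.067×10^-5)/(2π·8.85×10^-12·0.0478) = 7.78e6 N/C.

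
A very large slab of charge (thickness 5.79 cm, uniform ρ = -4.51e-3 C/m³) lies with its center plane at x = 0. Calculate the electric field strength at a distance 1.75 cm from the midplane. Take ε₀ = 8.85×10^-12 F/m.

By symmetry E is perpendicular to the slab. A Gaussian pillbox from −1.75 cm to +1.75 cm (face area A) lies entirely within the slab.
Q_enc = ρ·(2x)·A and flux = 2EA, so 2EA = 2ρxA/ε₀ ⇒ E = |ρ|x/ε₀.
E = (4.51×10^-3)(0.0175)/(8.85×10^-12) = 8.92×10^6 N/C.

E ≈ 8.92×10^6 V/m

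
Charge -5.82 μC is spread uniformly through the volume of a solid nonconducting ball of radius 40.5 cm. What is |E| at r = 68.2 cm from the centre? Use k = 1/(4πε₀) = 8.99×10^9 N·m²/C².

|E| ≈ 1.12×10^5 N/C

By spherical symmetry E is radial; choose a Gaussian sphere of radius r = 68.2 cm (r > R, so the entire charge is enclosed).
Q_enc = -5.82 μC = -5.82×10^-6 C.
By Gauss's law, ∮E·dA = E·4πr² = Q_enc/ε₀.
E = k|Q_enc|/r² = (8.99×10^9)(5.82×10^-6)/(0.682)² = 1.12×10^5 N/C.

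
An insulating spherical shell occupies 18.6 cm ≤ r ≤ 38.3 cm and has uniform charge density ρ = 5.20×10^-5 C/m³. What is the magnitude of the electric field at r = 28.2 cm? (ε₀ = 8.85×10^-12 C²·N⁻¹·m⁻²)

Take a concentric spherical Gaussian surface of radius r = 28.2 cm (within the shell material, 18.6 cm < r < 38.3 cm).
Only the shell between 18.6 cm and r is enclosed: Q_enc = ρ·(4π/3)(r³ − a³) = (5.20×10^-5)·(4π/3)·((0.282)³ − (0.186)³) = 3.483e-6 C.
Applying ∮E·dA = Q_enc/ε₀ with Φ = E(4πr²):
E = |Q_enc|/(4πε₀r²) = (3.483×10^-6)/(4π·8.85×10^-12·(0.282)²) = 3.94×10^5 N/C.

|E| ≈ 3.94×10^5 N/C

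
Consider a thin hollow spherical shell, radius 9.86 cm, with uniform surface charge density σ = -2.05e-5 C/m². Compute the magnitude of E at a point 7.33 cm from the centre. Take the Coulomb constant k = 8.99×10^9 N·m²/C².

E = 0

Use a concentric Gaussian sphere at r = 7.33 cm (inside the shell, r < 9.86 cm).
No charge lies within this surface, so Q_enc = 0 and Gauss's law gives E·4πr² = 0 ⇒ E = 0.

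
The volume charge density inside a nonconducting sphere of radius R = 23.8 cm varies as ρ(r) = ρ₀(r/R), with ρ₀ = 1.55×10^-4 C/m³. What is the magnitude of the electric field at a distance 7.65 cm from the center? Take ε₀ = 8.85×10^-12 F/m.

E ≈ 1.08×10^5 N/C

Use a concentric Gaussian sphere at r = 7.65 cm (r < R).
Q_enc = ∫₀^r ρ(r')·4πr'² dr' = (4πρ₀/R) ∫₀^r r'^3 dr' = 4πρ₀ r^4/(4·R) = 7.007×10^-8 C.
Gauss's law: E·4πr² = Q_enc/ε₀.
E = |Q_enc|/(4πε₀r²) = (7.007e-8)/(4π·8.85×10^-12·(0.0765)²) = 1.08×10^5 N/C.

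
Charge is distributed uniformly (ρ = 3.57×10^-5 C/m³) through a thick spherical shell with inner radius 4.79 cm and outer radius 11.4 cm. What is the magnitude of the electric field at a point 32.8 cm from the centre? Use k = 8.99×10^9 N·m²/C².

|E| ≈ 1.71e4 N/C

Take a concentric spherical Gaussian surface of radius r = 32.8 cm (r > 11.4 cm, enclosing the whole shell).
Q_enc = ρ·(4π/3)(b³ − a³) = (3.57×10^-5)·(4π/3)·((0.114)³ − (0.0479)³) = 2.051×10^-7 C.
Applying ∮E·dA = Q_enc/ε₀ with Φ = E(4πr²):
E = k|Q_enc|/r² = (8.99×10^9)(2.051e-7)/(0.328)² = 1.71×10^4 N/C.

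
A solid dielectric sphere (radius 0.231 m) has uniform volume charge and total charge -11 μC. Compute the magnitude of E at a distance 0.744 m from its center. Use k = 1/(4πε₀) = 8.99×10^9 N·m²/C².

Take a concentric spherical Gaussian surface of radius r = 0.744 m (r > R, so the entire charge is enclosed).
Q_enc = -11 μC = -1.10×10^-5 C.
By Gauss's law, ∮E·dA = E·4πr² = Q_enc/ε₀.
E = k|Q_enc|/r² = (8.99×10^9)(1.10×10^-5)/(0.744)² = 1.79×10^5 N/C.

|E| ≈ 1.79×10^5 N/C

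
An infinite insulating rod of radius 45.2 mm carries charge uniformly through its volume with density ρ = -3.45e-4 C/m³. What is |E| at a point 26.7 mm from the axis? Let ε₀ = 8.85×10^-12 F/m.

Choose a coaxial cylinder of radius r = 26.7 mm (arbitrary length L) as the Gaussian surface (r < R).
Charge inside radius r per length L is ρ·πr²·L, so λ_enc = ρπr² = -7.727×10^-7 C/m.
Since E is radial and uniform over the curved surface, Φ = E·2πrL = Q_enc/ε₀ = λ_enc L/ε₀.
E = |λ_enc|/(2πε₀r) = (7.727e-7)/(2π·8.85×10^-12·0.0267) = 5.20×10^5 N/C.

|E| ≈ 5.20×10^5 V/m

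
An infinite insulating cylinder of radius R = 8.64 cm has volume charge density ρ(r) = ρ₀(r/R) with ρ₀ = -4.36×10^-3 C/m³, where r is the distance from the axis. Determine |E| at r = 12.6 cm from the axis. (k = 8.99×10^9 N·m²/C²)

Coaxial Gaussian cylinder, radius r = 12.6 cm, length L (r > R, full charge per length enclosed).
λ_enc = 2π ∫₀^R ρ₀(r'/R)^1 r' dr' = 2πρ₀R²/3 = -6.817×10^-5 C/m.
By Gauss's law (flux through the curved wall only), E·2πrL = λ_enc L/ε₀.
E = 2k|λ_enc|/r = 2(8.99×10^9)(6.817×10^-5)/(0.126) = 9.73×10^6 N/C.

E = 9.73×10^6 N/C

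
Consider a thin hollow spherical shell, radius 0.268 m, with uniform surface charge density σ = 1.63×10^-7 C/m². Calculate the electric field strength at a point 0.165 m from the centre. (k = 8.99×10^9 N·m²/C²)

Take a concentric spherical Gaussian surface of radius r = 0.165 m (inside the shell, r < 0.268 m).
No charge lies within this surface, so Q_enc = 0 and Gauss's law gives E·4πr² = 0 ⇒ E = 0.

|E| = 0 N/C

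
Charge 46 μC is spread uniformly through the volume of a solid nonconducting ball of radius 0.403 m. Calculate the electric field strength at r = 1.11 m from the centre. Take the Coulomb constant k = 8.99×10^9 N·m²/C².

Use a concentric Gaussian sphere at r = 1.11 m (r > R, so the entire charge is enclosed).
Q_enc = 46 μC = 4.60e-5 C.
By Gauss's law, ∮E·dA = E·4πr² = Q_enc/ε₀.
E = k|Q_enc|/r² = (8.99×10^9)(4.60×10^-5)/(1.11)² = 3.36×10^5 N/C.

E = 3.36e5 N/C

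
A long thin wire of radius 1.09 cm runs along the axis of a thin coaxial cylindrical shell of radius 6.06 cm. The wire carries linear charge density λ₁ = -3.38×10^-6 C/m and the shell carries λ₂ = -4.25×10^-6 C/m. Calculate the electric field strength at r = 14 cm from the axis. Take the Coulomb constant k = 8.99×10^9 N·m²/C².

Take a coaxial cylindrical Gaussian surface of radius r = 14 cm and length L (r > 6.06 cm, enclosing both).
λ_enc = λ₁ + λ₂ = (-3.38×10^-6) + (-4.25×10^-6) = -7.63×10^-6 C/m.
Since E is radial and uniform over the curved surface, Φ = E·2πrL = Q_enc/ε₀ = λ_enc L/ε₀.
E = 2k|λ_enc|/r = 2(8.99×10^9)(7.63e-6)/(0.14) = 9.80×10^5 N/C.

E ≈ 9.80×10^5 N/C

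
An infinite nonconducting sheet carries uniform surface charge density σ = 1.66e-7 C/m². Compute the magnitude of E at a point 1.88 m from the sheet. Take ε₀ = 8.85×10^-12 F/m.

9.38×10^3 N/C

The symmetry is planar: E is normal to the sheet and the same magnitude on both sides. Take a pillbox straddling the sheet with end-cap area A.
Only the two end caps contribute flux: Φ = 2EA. With Q_enc = σA, Gauss's law gives E = |σ|/(2ε₀).
E = |σ|/(2ε₀) = (1.66×10^-7)/(2·8.85×10^-12) = 9.38×10^3 N/C.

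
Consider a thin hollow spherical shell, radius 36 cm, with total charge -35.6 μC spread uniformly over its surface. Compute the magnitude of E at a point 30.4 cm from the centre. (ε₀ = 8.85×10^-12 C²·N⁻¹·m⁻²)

Symmetry ⇒ E = E(r) r̂. Gaussian sphere of radius r = 30.4 cm (inside the shell, r < 36 cm).
All the charge is outside the Gaussian surface: Q_enc = 0, hence E = 0 everywhere inside the shell.

|E| = 0 V/m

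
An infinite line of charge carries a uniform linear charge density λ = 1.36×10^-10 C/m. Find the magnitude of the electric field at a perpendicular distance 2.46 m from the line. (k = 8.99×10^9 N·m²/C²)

Choose a coaxial cylinder of radius r = 2.46 m (arbitrary length L) as the Gaussian surface.
Q_enc = λL, so λ_enc = 1.36×10^-10 C/m.
Since E is radial and uniform over the curved surface, Φ = E·2πrL = Q_enc/ε₀ = λ_enc L/ε₀.
E = 2k|λ_enc|/r = 2(8.99×10^9)(1.36×10^-10)/(2.46) = 0.994 N/C.

|E| = 0.994 N/C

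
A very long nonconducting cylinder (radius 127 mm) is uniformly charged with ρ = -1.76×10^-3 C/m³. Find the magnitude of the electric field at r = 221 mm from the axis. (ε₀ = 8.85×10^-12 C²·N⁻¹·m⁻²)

E = 7.26e6 V/m

Coaxial Gaussian cylinder, radius r = 221 mm, length L (r > 127 mm, full cross-section enclosed).
λ_enc = ρ·πR² = (-1.76×10^-3)π(0.127)² = -8.918e-5 C/m.
Since E is radial and uniform over the curved surface, Φ = E·2πrL = Q_enc/ε₀ = λ_enc L/ε₀.
E = |λ_enc|/(2πε₀r) = (8.918×10^-5)/(2π·8.85×10^-12·0.221) = 7.26×10^6 N/C.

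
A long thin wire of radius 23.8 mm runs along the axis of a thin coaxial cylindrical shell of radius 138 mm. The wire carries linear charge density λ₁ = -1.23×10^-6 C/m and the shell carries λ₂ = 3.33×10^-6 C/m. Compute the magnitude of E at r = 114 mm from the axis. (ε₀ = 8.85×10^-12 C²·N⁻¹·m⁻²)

By cylindrical symmetry E is radial; use a coaxial Gaussian cylinder of radius 114 mm and length L (between the conductors, 23.8 mm < r < 138 mm).
The shell at 138 mm lies outside the Gaussian surface, so λ_enc = λ₁ = -1.23×10^-6 C/m.
Applying ∮E·dA = Q_enc/ε₀ with the end caps contributing no flux:
E = |λ_enc|/(2πε₀r) = (1.23e-6)/(2π·8.85×10^-12·0.114) = 1.94e5 N/C.

|E| = 1.94×10^5 N/C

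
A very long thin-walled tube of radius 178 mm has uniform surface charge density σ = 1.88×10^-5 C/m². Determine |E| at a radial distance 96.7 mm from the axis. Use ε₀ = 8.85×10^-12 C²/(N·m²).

E = 0

Coaxial Gaussian cylinder, radius r = 96.7 mm, length L (r < 178 mm, inside the shell).
All the surface charge lies outside this cylinder: Q_enc = 0, hence E = 0.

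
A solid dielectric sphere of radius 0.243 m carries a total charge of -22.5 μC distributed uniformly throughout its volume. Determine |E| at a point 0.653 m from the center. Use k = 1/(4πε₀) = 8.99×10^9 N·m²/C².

|E| = 4.74×10^5 N/C

Symmetry ⇒ E = E(r) r̂. Gaussian sphere of radius r = 0.653 m (r > R, so the entire charge is enclosed).
Q_enc = -22.5 μC = -2.25×10^-5 C.
Since E is radial and uniform over the Gaussian sphere, Φ = E·4πr² = Q_enc/ε₀.
E = k|Q_enc|/r² = (8.99×10^9)(2.25e-5)/(0.653)² = 4.74×10^5 N/C.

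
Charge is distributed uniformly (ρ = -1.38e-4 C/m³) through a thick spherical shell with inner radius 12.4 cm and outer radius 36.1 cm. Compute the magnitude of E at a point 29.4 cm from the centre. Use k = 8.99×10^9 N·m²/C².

1.41e6 N/C

Use a concentric Gaussian sphere at r = 29.4 cm (within the shell material, 12.4 cm < r < 36.1 cm).
Enclosed charge is the volume from a to r: Q_enc = (4π/3)ρ(r³ − a³) = -1.359e-5 C.
Gauss's law: E·4πr² = Q_enc/ε₀.
E = k|Q_enc|/r² = (8.99×10^9)(1.359×10^-5)/(0.294)² = 1.41e6 N/C.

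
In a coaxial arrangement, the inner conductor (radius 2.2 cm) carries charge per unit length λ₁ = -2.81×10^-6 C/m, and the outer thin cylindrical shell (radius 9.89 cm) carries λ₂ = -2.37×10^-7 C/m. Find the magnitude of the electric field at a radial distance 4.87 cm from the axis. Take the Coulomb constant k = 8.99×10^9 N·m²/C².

Take a coaxial cylindrical Gaussian surface of radius r = 4.87 cm and length L (between the conductors, 2.2 cm < r < 9.89 cm).
Only the inner wire is enclosed; the outer shell contributes nothing inside itself. λ_enc = λ₁ = -2.81×10^-6 C/m.
Gauss's law: E·2πrL = λ_enc L/ε₀.
E = 2k|λ_enc|/r = 2(8.99×10^9)(2.81e-6)/(0.0487) = 1.04×10^6 N/C.

1.04e6 V/m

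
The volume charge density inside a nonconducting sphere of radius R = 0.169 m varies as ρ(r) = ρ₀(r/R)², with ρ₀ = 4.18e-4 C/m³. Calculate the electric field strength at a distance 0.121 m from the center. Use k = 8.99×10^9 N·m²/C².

E = 5.86e5 V/m

Take a concentric spherical Gaussian surface of radius r = 0.121 m (r < R).
Q_enc = ∫₀^r ρ(r')·4πr'² dr' = (4πρ₀/R²) ∫₀^r r'^4 dr' = 4πρ₀ r^5/(5·R²) = 9.54×10^-7 C.
Gauss's law: E·4πr² = Q_enc/ε₀.
E = k|Q_enc|/r² = (8.99×10^9)(9.54×10^-7)/(0.121)² = 5.86×10^5 N/C.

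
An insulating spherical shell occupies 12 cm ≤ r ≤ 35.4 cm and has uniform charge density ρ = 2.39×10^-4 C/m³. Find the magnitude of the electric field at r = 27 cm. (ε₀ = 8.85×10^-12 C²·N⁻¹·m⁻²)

Use a concentric Gaussian sphere at r = 27 cm (within the shell material, 12 cm < r < 35.4 cm).
Only the shell between 12 cm and r is enclosed: Q_enc = ρ·(4π/3)(r³ − a³) = (2.39×10^-4)·(4π/3)·((0.27)³ − (0.12)³) = 1.798e-5 C.
By Gauss's law, ∮E·dA = E·4πr² = Q_enc/ε₀.
E = |Q_enc|/(4πε₀r²) = (1.798×10^-5)/(4π·8.85×10^-12·(0.27)²) = 2.22×10^6 N/C.

E = 2.22×10^6 V/m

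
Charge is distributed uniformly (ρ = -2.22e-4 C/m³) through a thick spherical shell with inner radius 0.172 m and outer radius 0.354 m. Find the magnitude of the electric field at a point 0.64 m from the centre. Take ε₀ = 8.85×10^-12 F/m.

8.02×10^5 N/C

Symmetry ⇒ E = E(r) r̂. Gaussian sphere of radius r = 0.64 m (r > 0.354 m, enclosing the whole shell).
Q_enc = ρ·(4π/3)(b³ − a³) = (-2.22e-4)·(4π/3)·((0.354)³ − (0.172)³) = -3.652×10^-5 C.
Applying ∮E·dA = Q_enc/ε₀ with Φ = E(4πr²):
E = |Q_enc|/(4πε₀r²) = (3.652e-5)/(4π·8.85×10^-12·(0.64)²) = 8.02e5 N/C.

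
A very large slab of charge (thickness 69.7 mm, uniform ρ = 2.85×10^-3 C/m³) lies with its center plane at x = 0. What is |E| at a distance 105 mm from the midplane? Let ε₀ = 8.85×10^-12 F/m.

The point |x| = 105 mm lies outside the slab (half-thickness 0.03485 m). A symmetric pillbox spanning the full slab encloses Q_enc = ρ·d·A.
Flux = 2EA ⇒ E = |ρ|d/(2ε₀), independent of distance outside.
E = (2.85e-3)(0.0697)/(2·8.85×10^-12) = 1.12×10^7 N/C.

|E| = 1.12×10^7 N/C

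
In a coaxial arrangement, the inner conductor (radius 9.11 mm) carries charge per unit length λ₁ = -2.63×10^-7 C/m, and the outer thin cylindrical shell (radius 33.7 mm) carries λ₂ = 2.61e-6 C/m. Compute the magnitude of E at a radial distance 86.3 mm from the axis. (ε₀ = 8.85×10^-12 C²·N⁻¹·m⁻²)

Choose a coaxial cylinder of radius r = 86.3 mm (arbitrary length L) as the Gaussian surface (r > 33.7 mm, enclosing both).
λ_enc = λ₁ + λ₂ = (-2.63e-7) + (2.61×10^-6) = 2.347×10^-6 C/m.
Gauss's law: E·2πrL = λ_enc L/ε₀.
E = |λ_enc|/(2πε₀r) = (2.347e-6)/(2π·8.85×10^-12·0.0863) = 4.89e5 N/C.

E ≈ 4.89e5 V/m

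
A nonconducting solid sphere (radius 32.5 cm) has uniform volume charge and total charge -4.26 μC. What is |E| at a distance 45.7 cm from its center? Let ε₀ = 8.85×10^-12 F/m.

Use a concentric Gaussian sphere at r = 45.7 cm (r > R, so the entire charge is enclosed).
Q_enc = -4.26 μC = -4.26×10^-6 C.
Gauss's law: E·4πr² = Q_enc/ε₀.
E = |Q_enc|/(4πε₀r²) = (4.26e-6)/(4π·8.85×10^-12·(0.457)²) = 1.83×10^5 N/C.

|E| ≈ 1.83×10^5 V/m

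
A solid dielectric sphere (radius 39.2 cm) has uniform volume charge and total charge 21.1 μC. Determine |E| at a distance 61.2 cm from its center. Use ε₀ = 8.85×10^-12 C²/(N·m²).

E = 5.07×10^5 V/m

Take a concentric spherical Gaussian surface of radius r = 61.2 cm (r > R, so the entire charge is enclosed).
Q_enc = 21.1 μC = 2.11e-5 C.
Since E is radial and uniform over the Gaussian sphere, Φ = E·4πr² = Q_enc/ε₀.
E = |Q_enc|/(4πε₀r²) = (2.11e-5)/(4π·8.85×10^-12·(0.612)²) = 5.07e5 N/C.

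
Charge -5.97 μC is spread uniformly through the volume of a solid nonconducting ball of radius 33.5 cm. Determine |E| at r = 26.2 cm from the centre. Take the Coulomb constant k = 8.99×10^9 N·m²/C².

Use a concentric Gaussian sphere at r = 26.2 cm (r < R).
For a uniform sphere the enclosed fraction is (r/R)³, so Q_enc = (-5.97 μC)(0.262/0.335)³ = -2.856×10^-6 C.
By Gauss's law, ∮E·dA = E·4πr² = Q_enc/ε₀.
E = k|Q_enc|/r² = (8.99×10^9)(2.856×10^-6)/(0.262)² = 3.74×10^5 N/C.

|E| ≈ 3.74e5 V/m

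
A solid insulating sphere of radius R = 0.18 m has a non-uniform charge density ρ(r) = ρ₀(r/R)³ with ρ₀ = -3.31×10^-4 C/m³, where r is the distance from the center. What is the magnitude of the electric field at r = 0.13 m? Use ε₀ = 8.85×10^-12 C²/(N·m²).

E = 3.05e5 N/C

By spherical symmetry E is radial; choose a Gaussian sphere of radius r = 0.13 m (r < R).
Integrate the density: Q_enc = 4π ∫₀^r ρ₀(r'/R)^3 r'² dr' = 4πρ₀ r^6/(6·R³) = -5.738×10^-7 C.
Gauss's law: E·4πr² = Q_enc/ε₀.
E = |Q_enc|/(4πε₀r²) = (5.738×10^-7)/(4π·8.85×10^-12·(0.13)²) = 3.05×10^5 N/C.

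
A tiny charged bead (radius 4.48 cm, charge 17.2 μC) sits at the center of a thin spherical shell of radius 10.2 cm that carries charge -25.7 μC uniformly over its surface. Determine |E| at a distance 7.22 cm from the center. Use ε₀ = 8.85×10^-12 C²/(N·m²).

Symmetry ⇒ E = E(r) r̂. Gaussian sphere of radius r = 7.22 cm (between the bodies, 4.48 cm < r < 10.2 cm).
Only the inner charge is enclosed; the outer shell contributes nothing inside itself. Q_enc = 17.2 μC = 1.72e-5 C.
Gauss's law: E·4πr² = Q_enc/ε₀.
E = |Q_enc|/(4πε₀r²) = (1.72×10^-5)/(4π·8.85×10^-12·(0.0722)²) = 2.97×10^7 N/C.

E ≈ 2.97e7 N/C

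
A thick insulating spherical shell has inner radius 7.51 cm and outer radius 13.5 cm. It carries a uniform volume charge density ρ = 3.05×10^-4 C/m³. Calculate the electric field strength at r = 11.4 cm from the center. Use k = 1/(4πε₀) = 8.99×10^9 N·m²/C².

Use a concentric Gaussian sphere at r = 11.4 cm (within the shell material, 7.51 cm < r < 13.5 cm).
Only the shell between 7.51 cm and r is enclosed: Q_enc = ρ·(4π/3)(r³ − a³) = (3.05e-4)·(4π/3)·((0.114)³ − (0.0751)³) = 1.352×10^-6 C.
Gauss's law: E·4πr² = Q_enc/ε₀.
E = k|Q_enc|/r² = (8.99×10^9)(1.352×10^-6)/(0.114)² = 9.35e5 N/C.

9.35×10^5 N/C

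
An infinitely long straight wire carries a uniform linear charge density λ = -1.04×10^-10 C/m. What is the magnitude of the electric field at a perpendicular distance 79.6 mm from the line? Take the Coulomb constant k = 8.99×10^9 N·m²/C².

E = 23.5 N/C

Coaxial Gaussian cylinder, radius r = 79.6 mm, length L.
Q_enc = λL, so λ_enc = -1.04×10^-10 C/m.
By Gauss's law (flux through the curved wall only), E·2πrL = λ_enc L/ε₀.
E = 2k|λ_enc|/r = 2(8.99×10^9)(1.04e-10)/(0.0796) = 23.5 N/C.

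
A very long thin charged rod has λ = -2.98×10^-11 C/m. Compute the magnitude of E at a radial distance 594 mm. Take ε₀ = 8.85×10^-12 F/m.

Take a coaxial cylindrical Gaussian surface of radius r = 594 mm and length L.
Q_enc = λL, so λ_enc = -2.98×10^-11 C/m.
Applying ∮E·dA = Q_enc/ε₀ with the end caps contributing no flux:
E = |λ_enc|/(2πε₀r) = (2.98×10^-11)/(2π·8.85×10^-12·0.594) = 0.902 N/C.

0.902 N/C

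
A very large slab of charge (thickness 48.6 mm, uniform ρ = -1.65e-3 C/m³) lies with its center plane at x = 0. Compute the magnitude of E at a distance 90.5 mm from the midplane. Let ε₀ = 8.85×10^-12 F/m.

The point |x| = 90.5 mm lies outside the slab (half-thickness 0.0243 m). A symmetric pillbox spanning the full slab encloses Q_enc = ρ·d·A.
Flux = 2EA ⇒ E = |ρ|d/(2ε₀), independent of distance outside.
E = (1.65×10^-3)(0.0486)/(2·8.85×10^-12) = 4.53e6 N/C.

E = 4.53×10^6 N/C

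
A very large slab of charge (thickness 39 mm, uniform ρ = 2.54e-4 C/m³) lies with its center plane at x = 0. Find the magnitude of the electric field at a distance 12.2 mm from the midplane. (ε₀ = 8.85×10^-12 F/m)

By symmetry E is perpendicular to the slab. A Gaussian pillbox from −12.2 mm to +12.2 mm (face area A) lies entirely within the slab.
Q_enc = ρ·(2x)·A and flux = 2EA, so 2EA = 2ρxA/ε₀ ⇒ E = |ρ|x/ε₀.
E = (2.54e-4)(0.0122)/(8.85×10^-12) = 3.50×10^5 N/C.

E = 3.50e5 N/C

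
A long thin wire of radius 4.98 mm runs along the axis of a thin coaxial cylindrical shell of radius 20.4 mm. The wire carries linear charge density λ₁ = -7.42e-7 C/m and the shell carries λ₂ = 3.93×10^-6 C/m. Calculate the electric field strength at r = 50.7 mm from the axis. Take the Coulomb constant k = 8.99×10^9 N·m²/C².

|E| ≈ 1.13×10^6 N/C

Take a coaxial cylindrical Gaussian surface of radius r = 50.7 mm and length L (r > 20.4 mm, enclosing both).
λ_enc = λ₁ + λ₂ = (-7.42×10^-7) + (3.93×10^-6) = 3.188×10^-6 C/m.
By Gauss's law (flux through the curved wall only), E·2πrL = λ_enc L/ε₀.
E = 2k|λ_enc|/r = 2(8.99×10^9)(3.188×10^-6)/(0.0507) = 1.13e6 N/C.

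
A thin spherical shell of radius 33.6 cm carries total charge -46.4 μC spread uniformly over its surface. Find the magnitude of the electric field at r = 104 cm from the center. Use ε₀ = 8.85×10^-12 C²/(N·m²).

Symmetry ⇒ E = E(r) r̂. Gaussian sphere of radius r = 104 cm (r > 33.6 cm).
The entire shell is enclosed: Q_enc = -4.64×10^-5 C.
Since E is radial and uniform over the Gaussian sphere, Φ = E·4πr² = Q_enc/ε₀.
E = |Q_enc|/(4πε₀r²) = (4.64×10^-5)/(4π·8.85×10^-12·(1.04)²) = 3.86×10^5 N/C.

3.86×10^5 N/C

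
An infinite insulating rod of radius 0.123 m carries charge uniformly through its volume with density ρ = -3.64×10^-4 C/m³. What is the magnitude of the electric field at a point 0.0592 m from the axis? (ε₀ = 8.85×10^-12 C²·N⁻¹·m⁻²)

By cylindrical symmetry E is radial; use a coaxial Gaussian cylinder of radius 0.0592 m and length L (r < R).
Charge inside radius r per length L is ρ·πr²·L, so λ_enc = ρπr² = -4.008×10^-6 C/m.
By Gauss's law (flux through the curved wall only), E·2πrL = λ_enc L/ε₀.
E = |λ_enc|/(2πε₀r) = (4.008×10^-6)/(2π·8.85×10^-12·0.0592) = 1.22×10^6 N/C.

1.22×10^6 V/m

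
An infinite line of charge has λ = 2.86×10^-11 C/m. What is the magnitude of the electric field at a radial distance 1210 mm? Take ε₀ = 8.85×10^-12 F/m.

E ≈ 0.425 N/C

Coaxial Gaussian cylinder, radius r = 1210 mm, length L.
Q_enc = λL, so λ_enc = 2.86×10^-11 C/m.
By Gauss's law (flux through the curved wall only), E·2πrL = λ_enc L/ε₀.
E = |λ_enc|/(2πε₀r) = (2.86×10^-11)/(2π·8.85×10^-12·1.21) = 0.425 N/C.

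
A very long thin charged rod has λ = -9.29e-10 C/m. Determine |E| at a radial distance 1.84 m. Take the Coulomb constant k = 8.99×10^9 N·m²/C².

E = 9.08 V/m

By cylindrical symmetry E is radial; use a coaxial Gaussian cylinder of radius 1.84 m and length L.
Q_enc = λL, so λ_enc = -9.29×10^-10 C/m.
Since E is radial and uniform over the curved surface, Φ = E·2πrL = Q_enc/ε₀ = λ_enc L/ε₀.
E = 2k|λ_enc|/r = 2(8.99×10^9)(9.29×10^-10)/(1.84) = 9.08 N/C.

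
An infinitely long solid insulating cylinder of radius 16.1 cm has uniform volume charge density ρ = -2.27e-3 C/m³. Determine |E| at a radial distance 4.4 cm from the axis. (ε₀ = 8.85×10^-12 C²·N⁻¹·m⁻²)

|E| = 5.64×10^6 N/C

Coaxial Gaussian cylinder, radius r = 4.4 cm, length L (r < R).
Enclosed charge per unit length: λ_enc = ρ·πr² = (-2.27×10^-3)π(0.044)² = -1.381×10^-5 C/m.
By Gauss's law (flux through the curved wall only), E·2πrL = λ_enc L/ε₀.
E = |λ_enc|/(2πε₀r) = (1.381×10^-5)/(2π·8.85×10^-12·0.044) = 5.64×10^6 N/C.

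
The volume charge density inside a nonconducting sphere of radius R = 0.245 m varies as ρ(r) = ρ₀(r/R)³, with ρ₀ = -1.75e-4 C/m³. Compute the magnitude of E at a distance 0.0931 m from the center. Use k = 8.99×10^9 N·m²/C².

By spherical symmetry E is radial; choose a Gaussian sphere of radius r = 0.0931 m (r < R).
Q_enc = ∫₀^r ρ(r')·4πr'² dr' = (4πρ₀/R³) ∫₀^r r'^5 dr' = 4πρ₀ r^6/(6·R³) = -1.623×10^-8 C.
Since E is radial and uniform over the Gaussian sphere, Φ = E·4πr² = Q_enc/ε₀.
E = k|Q_enc|/r² = (8.99×10^9)(1.623e-8)/(0.0931)² = 1.68×10^4 N/C.

|E| ≈ 1.68e4 N/C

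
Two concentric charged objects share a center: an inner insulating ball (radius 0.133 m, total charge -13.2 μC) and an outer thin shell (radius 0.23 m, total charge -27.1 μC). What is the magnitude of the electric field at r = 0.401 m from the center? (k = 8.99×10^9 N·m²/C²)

E = 2.25×10^6 V/m

Use a concentric Gaussian sphere at r = 0.401 m (r > 0.23 m, enclosing both).
Q_enc = (-13.2 μC) + (-27.1 μC) = -4.03e-5 C.
By Gauss's law, ∮E·dA = E·4πr² = Q_enc/ε₀.
E = k|Q_enc|/r² = (8.99×10^9)(4.03×10^-5)/(0.401)² = 2.25e6 N/C.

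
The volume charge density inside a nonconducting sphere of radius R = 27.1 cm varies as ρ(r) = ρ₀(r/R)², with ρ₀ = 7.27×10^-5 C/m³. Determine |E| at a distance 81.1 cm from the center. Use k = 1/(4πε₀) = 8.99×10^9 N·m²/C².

4.97×10^4 V/m

Symmetry ⇒ E = E(r) r̂. Gaussian sphere of radius r = 81.1 cm (r > R, all charge enclosed).
Q_enc = 4π ∫₀^R ρ₀(r'/R)^2 r'² dr' = 4πρ₀R³/5 = 3.636×10^-6 C.
Gauss's law: E·4πr² = Q_enc/ε₀.
E = k|Q_enc|/r² = (8.99×10^9)(3.636×10^-6)/(0.811)² = 4.97×10^4 N/C.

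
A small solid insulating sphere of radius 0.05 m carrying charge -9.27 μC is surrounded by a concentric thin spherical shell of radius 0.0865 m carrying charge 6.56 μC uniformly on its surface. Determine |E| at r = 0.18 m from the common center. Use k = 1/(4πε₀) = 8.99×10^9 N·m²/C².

7.52e5 N/C

Symmetry ⇒ E = E(r) r̂. Gaussian sphere of radius r = 0.18 m (r > 0.0865 m, enclosing both).
Q_enc = (-9.27 μC) + (6.56 μC) = -2.71×10^-6 C.
By Gauss's law, ∮E·dA = E·4πr² = Q_enc/ε₀.
E = k|Q_enc|/r² = (8.99×10^9)(2.71×10^-6)/(0.18)² = 7.52e5 N/C.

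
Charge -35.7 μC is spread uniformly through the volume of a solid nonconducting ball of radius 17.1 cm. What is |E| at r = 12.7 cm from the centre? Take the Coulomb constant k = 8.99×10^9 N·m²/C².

E = 8.15e6 N/C

Symmetry ⇒ E = E(r) r̂. Gaussian sphere of radius r = 12.7 cm (r < R).
Only the charge within r is enclosed: Q_enc = Q·(r/R)³ = (-35.7 μC)·(12.7 cm/17.1 cm)³ = -1.462e-5 C.
By Gauss's law, ∮E·dA = E·4πr² = Q_enc/ε₀.
E = k|Q_enc|/r² = (8.99×10^9)(1.462e-5)/(0.127)² = 8.15×10^6 N/C.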